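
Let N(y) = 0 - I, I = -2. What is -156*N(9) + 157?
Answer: -155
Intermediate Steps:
N(y) = 2 (N(y) = 0 - 1*(-2) = 0 + 2 = 2)
-156*N(9) + 157 = -156*2 + 157 = -312 + 157 = -155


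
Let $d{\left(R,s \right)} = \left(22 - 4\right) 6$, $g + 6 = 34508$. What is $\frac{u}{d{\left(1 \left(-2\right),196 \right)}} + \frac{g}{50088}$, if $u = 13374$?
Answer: $\frac{1039511}{8348} \approx 124.52$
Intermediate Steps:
$g = 34502$ ($g = -6 + 34508 = 34502$)
$d{\left(R,s \right)} = 108$ ($d{\left(R,s \right)} = \left(22 - 4\right) 6 = 18 \cdot 6 = 108$)
$\frac{u}{d{\left(1 \left(-2\right),196 \right)}} + \frac{g}{50088} = \frac{13374}{108} + \frac{34502}{50088} = 13374 \cdot \frac{1}{108} + 34502 \cdot \frac{1}{50088} = \frac{743}{6} + \frac{17251}{25044} = \frac{1039511}{8348}$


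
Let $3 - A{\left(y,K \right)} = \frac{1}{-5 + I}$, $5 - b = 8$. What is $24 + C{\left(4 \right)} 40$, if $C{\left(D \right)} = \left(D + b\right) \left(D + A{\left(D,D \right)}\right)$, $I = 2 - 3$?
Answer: $\frac{932}{3} \approx 310.67$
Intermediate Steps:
$I = -1$ ($I = 2 - 3 = -1$)
$b = -3$ ($b = 5 - 8 = -3$)
$A{\left(y,K \right)} = \frac{19}{6}$ ($A{\left(y,K \right)} = 3 - \frac{1}{-5 - 1} = 3 - \frac{1}{-6} = 3 - - \frac{1}{6} = 3 + \frac{1}{6} = \frac{19}{6}$)
$C{\left(D \right)} = \left(-3 + D\right) \left(\frac{19}{6} + D\right)$ ($C{\left(D \right)} = \left(D - 3\right) \left(D + \frac{19}{6}\right) = \left(-3 + D\right) \left(\frac{19}{6} + D\right)$)
$24 + C{\left(4 \right)} 40 = 24 + \left(- \frac{19}{2} + 4^{2} + \frac{1}{6} \cdot 4\right) 40 = 24 + \left(- \frac{19}{2} + 16 + \frac{2}{3}\right) 40 = 24 + \frac{43}{6} \cdot 40 = 24 + \frac{860}{3} = \frac{932}{3}$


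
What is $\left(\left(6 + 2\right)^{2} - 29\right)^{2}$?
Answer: $1225$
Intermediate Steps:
$\left(\left(6 + 2\right)^{2} - 29\right)^{2} = \left(8^{2} - 29\right)^{2} = \left(64 - 29\right)^{2} = 35^{2} = 1225$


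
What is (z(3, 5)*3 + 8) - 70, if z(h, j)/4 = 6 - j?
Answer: -50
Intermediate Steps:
z(h, j) = 24 - 4*j (z(h, j) = 4*(6 - j) = 24 - 4*j)
(z(3, 5)*3 + 8) - 70 = ((24 - 4*5)*3 + 8) - 70 = ((24 - 20)*3 + 8) - 70 = (4*3 + 8) - 70 = (12 + 8) - 70 = 20 - 70 = -50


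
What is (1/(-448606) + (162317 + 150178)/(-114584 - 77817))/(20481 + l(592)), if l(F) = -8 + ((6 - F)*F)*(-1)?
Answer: -140187324371/31709823396759310 ≈ -4.4209e-6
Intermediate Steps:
l(F) = -8 - F*(6 - F) (l(F) = -8 + (F*(6 - F))*(-1) = -8 - F*(6 - F))
(1/(-448606) + (162317 + 150178)/(-114584 - 77817))/(20481 + l(592)) = (1/(-448606) + (162317 + 150178)/(-114584 - 77817))/(20481 + (-8 + 592**2 - 6*592)) = (-1/448606 + 312495/(-192401))/(20481 + (-8 + 350464 - 3552)) = (-1/448606 + 312495*(-1/192401))/(20481 + 346904) = (-1/448606 - 312495/192401)/367385 = -140187324371/86312243006*1/367385 = -140187324371/31709823396759310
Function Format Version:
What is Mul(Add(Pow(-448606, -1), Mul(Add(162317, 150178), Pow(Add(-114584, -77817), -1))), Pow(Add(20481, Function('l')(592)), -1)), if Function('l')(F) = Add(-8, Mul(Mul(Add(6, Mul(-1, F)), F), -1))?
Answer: Rational(-140187324371, 31709823396759310) ≈ -4.4209e-6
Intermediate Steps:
Function('l')(F) = Add(-8, Mul(-1, F, Add(6, Mul(-1, F)))) (Function('l')(F) = Add(-8, Mul(Mul(F, Add(6, Mul(-1, F))), -1)) = Add(-8, Mul(-1, F, Add(6, Mul(-1, F)))))
Mul(Add(Pow(-448606, -1), Mul(Add(162317, 150178), Pow(Add(-114584, -77817), -1))), Pow(Add(20481, Function('l')(592)), -1)) = Mul(Add(Pow(-448606, -1), Mul(Add(162317, 150178), Pow(Add(-114584, -77817), -1))), Pow(Add(20481, Add(-8, Pow(592, 2), Mul(-6, 592))), -1)) = Mul(Add(Rational(-1, 448606), Mul(312495, Pow(-192401, -1))), Pow(Add(20481, Add(-8, 350464, -3552)), -1)) = Mul(Add(Rational(-1, 448606), Mul(312495, Rational(-1, 192401))), Pow(Add(20481, 346904), -1)) = Mul(Add(Rational(-1, 448606), Rational(-312495, 192401)), Pow(367385, -1)) = Mul(Rational(-140187324371, 86312243006), Rational(1, 367385)) = Rational(-140187324371, 31709823396759310)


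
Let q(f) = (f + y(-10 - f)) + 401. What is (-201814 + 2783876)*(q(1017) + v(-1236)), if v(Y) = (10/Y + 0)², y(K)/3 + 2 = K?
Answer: -822943350486061/190962 ≈ -4.3095e+9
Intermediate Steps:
y(K) = -6 + 3*K
v(Y) = 100/Y² (v(Y) = (10/Y)² = 100/Y²)
q(f) = 365 - 2*f (q(f) = (f + (-6 + 3*(-10 - f))) + 401 = (f + (-6 + (-30 - 3*f))) + 401 = (f + (-36 - 3*f)) + 401 = (-36 - 2*f) + 401 = 365 - 2*f)
(-201814 + 2783876)*(q(1017) + v(-1236)) = (-201814 + 2783876)*((365 - 2*1017) + 100/(-1236)²) = 2582062*((365 - 2034) + 100*(1/1527696)) = 2582062*(-1669 + 25/381924) = 2582062*(-637431131/381924) = -822943350486061/190962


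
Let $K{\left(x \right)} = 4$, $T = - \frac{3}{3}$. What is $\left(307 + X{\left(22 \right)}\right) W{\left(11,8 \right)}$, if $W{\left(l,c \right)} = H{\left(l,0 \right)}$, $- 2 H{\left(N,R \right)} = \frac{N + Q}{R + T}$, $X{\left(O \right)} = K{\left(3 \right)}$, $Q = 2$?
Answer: $\frac{4043}{2} \approx 2021.5$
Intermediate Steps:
$T = -1$ ($T = \left(-3\right) \frac{1}{3} = -1$)
$X{\left(O \right)} = 4$
$H{\left(N,R \right)} = - \frac{2 + N}{2 \left(-1 + R\right)}$ ($H{\left(N,R \right)} = - \frac{\left(N + 2\right) \frac{1}{R - 1}}{2} = - \frac{\left(2 + N\right) \frac{1}{-1 + R}}{2} = - \frac{\frac{1}{-1 + R} \left(2 + N\right)}{2} = - \frac{2 + N}{2 \left(-1 + R\right)}$)
$W{\left(l,c \right)} = 1 + \frac{l}{2}$ ($W{\left(l,c \right)} = \frac{-2 - l}{2 \left(-1 + 0\right)} = \frac{-2 - l}{2 \left(-1\right)} = \frac{1}{2} \left(-1\right) \left(-2 - l\right) = 1 + \frac{l}{2}$)
$\left(307 + X{\left(22 \right)}\right) W{\left(11,8 \right)} = \left(307 + 4\right) \left(1 + \frac{1}{2} \cdot 11\right) = 311 \left(1 + \frac{11}{2}\right) = 311 \cdot \frac{13}{2} = \frac{4043}{2}$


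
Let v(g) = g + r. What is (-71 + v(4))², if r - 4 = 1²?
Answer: 3844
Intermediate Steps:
r = 5 (r = 4 + 1² = 4 + 1 = 5)
v(g) = 5 + g (v(g) = g + 5 = 5 + g)
(-71 + v(4))² = (-71 + (5 + 4))² = (-71 + 9)² = (-62)² = 3844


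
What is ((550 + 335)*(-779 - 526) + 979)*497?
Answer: -573511162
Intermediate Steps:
((550 + 335)*(-779 - 526) + 979)*497 = (885*(-1305) + 979)*497 = (-1154925 + 979)*497 = -1153946*497 = -573511162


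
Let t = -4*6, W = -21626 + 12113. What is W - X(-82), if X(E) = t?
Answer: -9489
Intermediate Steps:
W = -9513
t = -24 (t = -1*24 = -24)
X(E) = -24
W - X(-82) = -9513 - 1*(-24) = -9513 + 24 = -9489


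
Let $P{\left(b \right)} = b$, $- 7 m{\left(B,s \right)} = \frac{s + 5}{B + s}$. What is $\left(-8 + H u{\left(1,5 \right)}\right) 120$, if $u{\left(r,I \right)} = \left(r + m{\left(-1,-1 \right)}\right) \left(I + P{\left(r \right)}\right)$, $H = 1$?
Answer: $- \frac{240}{7} \approx -34.286$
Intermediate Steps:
$m{\left(B,s \right)} = - \frac{5 + s}{7 \left(B + s\right)}$ ($m{\left(B,s \right)} = - \frac{\left(s + 5\right) \frac{1}{B + s}}{7} = - \frac{\left(5 + s\right) \frac{1}{B + s}}{7} = - \frac{\frac{1}{B + s} \left(5 + s\right)}{7} = - \frac{5 + s}{7 \left(B + s\right)}$)
$u{\left(r,I \right)} = \left(\frac{2}{7} + r\right) \left(I + r\right)$ ($u{\left(r,I \right)} = \left(r + \frac{-5 - -1}{7 \left(-1 - 1\right)}\right) \left(I + r\right) = \left(r + \frac{-5 + 1}{7 \left(-2\right)}\right) \left(I + r\right) = \left(r + \frac{1}{7} \left(- \frac{1}{2}\right) \left(-4\right)\right) \left(I + r\right) = \left(r + \frac{2}{7}\right) \left(I + r\right) = \left(\frac{2}{7} + r\right) \left(I + r\right)$)
$\left(-8 + H u{\left(1,5 \right)}\right) 120 = \left(-8 + 1 \left(1^{2} + \frac{2}{7} \cdot 5 + \frac{2}{7} \cdot 1 + 5 \cdot 1\right)\right) 120 = \left(-8 + 1 \left(1 + \frac{10}{7} + \frac{2}{7} + 5\right)\right) 120 = \left(-8 + 1 \cdot \frac{54}{7}\right) 120 = \left(-8 + \frac{54}{7}\right) 120 = \left(- \frac{2}{7}\right) 120 = - \frac{240}{7}$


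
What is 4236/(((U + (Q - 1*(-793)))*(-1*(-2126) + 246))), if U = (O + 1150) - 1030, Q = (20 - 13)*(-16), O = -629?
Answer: 1059/101996 ≈ 0.010383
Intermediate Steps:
Q = -112 (Q = 7*(-16) = -112)
U = -509 (U = (-629 + 1150) - 1030 = 521 - 1030 = -509)
4236/(((U + (Q - 1*(-793)))*(-1*(-2126) + 246))) = 4236/(((-509 + (-112 - 1*(-793)))*(-1*(-2126) + 246))) = 4236/(((-509 + (-112 + 793))*(2126 + 246))) = 4236/(((-509 + 681)*2372)) = 4236/((172*2372)) = 4236/407984 = 4236*(1/407984) = 1059/101996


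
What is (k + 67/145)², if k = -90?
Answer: 168558289/21025 ≈ 8017.0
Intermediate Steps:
(k + 67/145)² = (-90 + 67/145)² = (-12983/145)² = 168558289/21025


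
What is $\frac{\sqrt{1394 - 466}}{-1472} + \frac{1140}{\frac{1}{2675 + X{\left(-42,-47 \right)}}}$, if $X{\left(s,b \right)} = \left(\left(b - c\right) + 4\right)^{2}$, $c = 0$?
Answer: $5157360 - \frac{\sqrt{58}}{368} \approx 5.1574 \cdot 10^{6}$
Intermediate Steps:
$X{\left(s,b \right)} = \left(4 + b\right)^{2}$ ($X{\left(s,b \right)} = \left(\left(b - 0\right) + 4\right)^{2} = \left(\left(b + 0\right) + 4\right)^{2} = \left(b + 4\right)^{2} = \left(4 + b\right)^{2}$)
$\frac{\sqrt{1394 - 466}}{-1472} + \frac{1140}{\frac{1}{2675 + X{\left(-42,-47 \right)}}} = \frac{\sqrt{1394 - 466}}{-1472} + \frac{1140}{\frac{1}{2675 + \left(4 - 47\right)^{2}}} = \sqrt{928} \left(- \frac{1}{1472}\right) + \frac{1140}{\frac{1}{2675 + \left(-43\right)^{2}}} = 4 \sqrt{58} \left(- \frac{1}{1472}\right) + \frac{1140}{\frac{1}{2675 + 1849}} = - \frac{\sqrt{58}}{368} + \frac{1140}{\frac{1}{4524}} = - \frac{\sqrt{58}}{368} + 1140 \frac{1}{\frac{1}{4524}} = - \frac{\sqrt{58}}{368} + 1140 \cdot 4524 = - \frac{\sqrt{58}}{368} + 5157360 = 5157360 - \frac{\sqrt{58}}{368}$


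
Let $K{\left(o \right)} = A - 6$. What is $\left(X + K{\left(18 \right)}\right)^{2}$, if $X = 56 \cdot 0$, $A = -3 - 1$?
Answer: $100$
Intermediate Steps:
$A = -4$
$K{\left(o \right)} = -10$ ($K{\left(o \right)} = -4 - 6 = -10$)
$X = 0$
$\left(X + K{\left(18 \right)}\right)^{2} = \left(0 - 10\right)^{2} = \left(-10\right)^{2} = 100$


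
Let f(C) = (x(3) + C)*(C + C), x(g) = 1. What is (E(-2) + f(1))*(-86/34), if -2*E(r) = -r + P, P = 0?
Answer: -129/17 ≈ -7.5882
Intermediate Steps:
f(C) = 2*C*(1 + C) (f(C) = (1 + C)*(C + C) = (1 + C)*(2*C) = 2*C*(1 + C))
E(r) = r/2 (E(r) = -(-r + 0)/2 = -(-1)*r/2 = r/2)
(E(-2) + f(1))*(-86/34) = ((½)*(-2) + 2*1*(1 + 1))*(-86/34) = (-1 + 2*1*2)*(-86*1/34) = (-1 + 4)*(-43/17) = 3*(-43/17) = -129/17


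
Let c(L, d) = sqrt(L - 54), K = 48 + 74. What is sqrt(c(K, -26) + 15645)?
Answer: sqrt(15645 + 2*sqrt(17)) ≈ 125.11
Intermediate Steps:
K = 122
c(L, d) = sqrt(-54 + L)
sqrt(c(K, -26) + 15645) = sqrt(sqrt(-54 + 122) + 15645) = sqrt(sqrt(68) + 15645) = sqrt(2*sqrt(17) + 15645) = sqrt(15645 + 2*sqrt(17))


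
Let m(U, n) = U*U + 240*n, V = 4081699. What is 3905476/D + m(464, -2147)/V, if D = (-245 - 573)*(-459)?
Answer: 7914172445558/766261434969 ≈ 10.328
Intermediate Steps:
D = 375462 (D = -818*(-459) = 375462)
m(U, n) = U**2 + 240*n
3905476/D + m(464, -2147)/V = 3905476/375462 + (464**2 + 240*(-2147))/4081699 = 3905476*(1/375462) + (215296 - 515280)*(1/4081699) = 1952738/187731 - 299984*1/4081699 = 1952738/187731 - 299984/4081699 = 7914172445558/766261434969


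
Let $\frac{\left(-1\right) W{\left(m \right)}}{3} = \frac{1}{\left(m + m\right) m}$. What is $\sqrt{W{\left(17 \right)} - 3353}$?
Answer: $\frac{i \sqrt{3876074}}{34} \approx 57.905 i$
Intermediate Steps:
$W{\left(m \right)} = - \frac{3}{2 m^{2}}$ ($W{\left(m \right)} = - \frac{3}{\left(m + m\right) m} = - \frac{3}{2 m m} = - \frac{3}{2 m^{2}}$)
$\sqrt{W{\left(17 \right)} - 3353} = \sqrt{- \frac{3}{2 \cdot 289} - 3353} = \sqrt{\left(- \frac{3}{2}\right) \frac{1}{289} - 3353} = \sqrt{- \frac{3}{578} - 3353} = \sqrt{- \frac{1938037}{578}} = \frac{i \sqrt{3876074}}{34}$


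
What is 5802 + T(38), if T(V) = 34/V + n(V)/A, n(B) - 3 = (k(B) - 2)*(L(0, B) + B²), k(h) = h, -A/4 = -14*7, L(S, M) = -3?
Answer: 44205661/7448 ≈ 5935.2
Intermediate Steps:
A = 392 (A = -(-56)*7 = -4*(-98) = 392)
n(B) = 3 + (-3 + B²)*(-2 + B) (n(B) = 3 + (B - 2)*(-3 + B²) = 3 + (-2 + B)*(-3 + B²) = 3 + (-3 + B²)*(-2 + B))
T(V) = 9/392 + 34/V - 3*V/392 - V²/196 + V³/392 (T(V) = 34/V + (9 + V³ - 3*V - 2*V²)/392 = 34/V + (9 + V³ - 3*V - 2*V²)*(1/392) = 34/V + (9/392 - 3*V/392 - V²/196 + V³/392) = 9/392 + 34/V - 3*V/392 - V²/196 + V³/392)
5802 + T(38) = 5802 + (1/392)*(13328 + 38*(9 + 38³ - 3*38 - 2*38²))/38 = 5802 + (1/392)*(1/38)*(13328 + 38*(9 + 54872 - 114 - 2*1444)) = 5802 + (1/392)*(1/38)*(13328 + 38*(9 + 54872 - 114 - 2888)) = 5802 + (1/392)*(1/38)*(13328 + 38*51879) = 5802 + (1/392)*(1/38)*(13328 + 1971402) = 5802 + (1/392)*(1/38)*1984730 = 5802 + 992365/7448 = 44205661/7448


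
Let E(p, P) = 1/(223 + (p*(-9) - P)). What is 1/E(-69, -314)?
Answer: 1158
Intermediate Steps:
E(p, P) = 1/(223 - P - 9*p) (E(p, P) = 1/(223 + (-9*p - P)) = 1/(223 + (-P - 9*p)) = 1/(223 - P - 9*p))
1/E(-69, -314) = 1/(-1/(-223 - 314 + 9*(-69))) = 1/(-1/(-223 - 314 - 621)) = 1/(-1/(-1158)) = 1/(-1*(-1/1158)) = 1/(1/1158) = 1158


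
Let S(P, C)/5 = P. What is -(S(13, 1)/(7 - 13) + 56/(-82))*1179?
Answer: 1113369/82 ≈ 13578.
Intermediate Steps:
S(P, C) = 5*P
-(S(13, 1)/(7 - 13) + 56/(-82))*1179 = -((5*13)/(7 - 13) + 56/(-82))*1179 = -(65/(-6) + 56*(-1/82))*1179 = -(65*(-⅙) - 28/41)*1179 = -(-65/6 - 28/41)*1179 = -1*(-2833/246)*1179 = (2833/246)*1179 = 1113369/82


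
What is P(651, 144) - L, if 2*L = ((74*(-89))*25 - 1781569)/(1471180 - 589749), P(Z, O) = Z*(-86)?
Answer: -98693645713/1762862 ≈ -55985.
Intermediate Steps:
P(Z, O) = -86*Z
L = -1946219/1762862 (L = (((74*(-89))*25 - 1781569)/(1471180 - 589749))/2 = ((-6586*25 - 1781569)/881431)/2 = ((-164650 - 1781569)*(1/881431))/2 = (-1946219*1/881431)/2 = (1/2)*(-1946219/881431) = -1946219/1762862 ≈ -1.1040)
P(651, 144) - L = -86*651 - 1*(-1946219/1762862) = -55986 + 1946219/1762862 = -98693645713/1762862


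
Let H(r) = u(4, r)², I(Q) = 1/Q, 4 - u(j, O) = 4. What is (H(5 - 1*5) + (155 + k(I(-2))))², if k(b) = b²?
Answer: 385641/16 ≈ 24103.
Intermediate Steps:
u(j, O) = 0 (u(j, O) = 4 - 1*4 = 4 - 4 = 0)
H(r) = 0 (H(r) = 0² = 0)
(H(5 - 1*5) + (155 + k(I(-2))))² = (0 + (155 + (1/(-2))²))² = (0 + (155 + (-½)²))² = (0 + (155 + ¼))² = (0 + 621/4)² = (621/4)² = 385641/16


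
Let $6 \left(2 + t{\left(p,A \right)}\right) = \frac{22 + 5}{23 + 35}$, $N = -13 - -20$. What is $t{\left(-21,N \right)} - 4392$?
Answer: $- \frac{509695}{116} \approx -4393.9$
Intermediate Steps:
$N = 7$ ($N = -13 + 20 = 7$)
$t{\left(p,A \right)} = - \frac{223}{116}$ ($t{\left(p,A \right)} = -2 + \frac{\left(22 + 5\right) \frac{1}{23 + 35}}{6} = -2 + \frac{27 \cdot \frac{1}{58}}{6} = -2 + \frac{1}{6} \cdot \frac{27}{58} = -2 + \frac{9}{116} = - \frac{223}{116}$)
$t{\left(-21,N \right)} - 4392 = - \frac{223}{116} - 4392 = - \frac{509695}{116}$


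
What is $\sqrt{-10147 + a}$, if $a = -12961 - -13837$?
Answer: $i \sqrt{9271} \approx 96.286 i$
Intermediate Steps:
$a = 876$ ($a = -12961 + 13837 = 876$)
$\sqrt{-10147 + a} = \sqrt{-10147 + 876} = \sqrt{-9271} = i \sqrt{9271}$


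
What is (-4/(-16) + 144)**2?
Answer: 332929/16 ≈ 20808.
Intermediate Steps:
(-4/(-16) + 144)**2 = (-4*(-1/16) + 144)**2 = (1/4 + 144)**2 = (577/4)**2 = 332929/16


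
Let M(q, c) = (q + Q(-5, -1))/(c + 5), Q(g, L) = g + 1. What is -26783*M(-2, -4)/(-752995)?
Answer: -160698/752995 ≈ -0.21341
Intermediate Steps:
Q(g, L) = 1 + g
M(q, c) = (-4 + q)/(5 + c) (M(q, c) = (q + (1 - 5))/(c + 5) = (q - 4)/(5 + c) = (-4 + q)/(5 + c))
-26783*M(-2, -4)/(-752995) = -26783*(-4 - 2)/(5 - 4)/(-752995) = -26783*(-6)/1*(-1/752995) = -26783*(-6)*(-1/752995) = 160698*(-1/752995) = -160698/752995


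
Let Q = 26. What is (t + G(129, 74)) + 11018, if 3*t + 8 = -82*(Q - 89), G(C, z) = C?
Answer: 38599/3 ≈ 12866.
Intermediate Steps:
t = 5158/3 (t = -8/3 + (-82*(26 - 89))/3 = -8/3 + (-82*(-63))/3 = -8/3 + (⅓)*5166 = -8/3 + 1722 = 5158/3 ≈ 1719.3)
(t + G(129, 74)) + 11018 = (5158/3 + 129) + 11018 = 5545/3 + 11018 = 38599/3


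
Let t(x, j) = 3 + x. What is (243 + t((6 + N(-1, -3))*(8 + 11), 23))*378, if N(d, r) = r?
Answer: 114534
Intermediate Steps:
(243 + t((6 + N(-1, -3))*(8 + 11), 23))*378 = (243 + (3 + (6 - 3)*(8 + 11)))*378 = (243 + (3 + 3*19))*378 = (243 + (3 + 57))*378 = (243 + 60)*378 = 303*378 = 114534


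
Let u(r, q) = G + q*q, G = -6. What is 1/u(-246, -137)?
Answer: 1/18763 ≈ 5.3296e-5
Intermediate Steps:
u(r, q) = -6 + q² (u(r, q) = -6 + q*q = -6 + q²)
1/u(-246, -137) = 1/(-6 + (-137)²) = 1/(-6 + 18769) = 1/18763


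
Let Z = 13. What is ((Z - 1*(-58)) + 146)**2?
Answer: 47089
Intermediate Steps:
((Z - 1*(-58)) + 146)**2 = ((13 - 1*(-58)) + 146)**2 = ((13 + 58) + 146)**2 = (71 + 146)**2 = 217**2 = 47089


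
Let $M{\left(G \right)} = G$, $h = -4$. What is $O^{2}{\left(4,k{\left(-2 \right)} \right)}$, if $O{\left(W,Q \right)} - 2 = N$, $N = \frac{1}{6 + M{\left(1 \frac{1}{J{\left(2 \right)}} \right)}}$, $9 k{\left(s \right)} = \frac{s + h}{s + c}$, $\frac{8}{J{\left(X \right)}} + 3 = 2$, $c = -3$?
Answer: $\frac{10404}{2209} \approx 4.7098$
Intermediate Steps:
$J{\left(X \right)} = -8$ ($J{\left(X \right)} = \frac{8}{-3 + 2} = \frac{8}{-1} = 8 \left(-1\right) = -8$)
$k{\left(s \right)} = \frac{-4 + s}{9 \left(-3 + s\right)}$ ($k{\left(s \right)} = \frac{\left(s - 4\right) \frac{1}{s - 3}}{9} = \frac{\left(-4 + s\right) \frac{1}{-3 + s}}{9} = \frac{\frac{1}{-3 + s} \left(-4 + s\right)}{9} = \frac{-4 + s}{9 \left(-3 + s\right)}$)
$N = \frac{8}{47}$ ($N = \frac{1}{6 + 1 \frac{1}{-8}} = \frac{1}{6 + 1 \left(- \frac{1}{8}\right)} = \frac{1}{6 - \frac{1}{8}} = \frac{1}{\frac{47}{8}} = \frac{8}{47} \approx 0.17021$)
$O{\left(W,Q \right)} = \frac{102}{47}$ ($O{\left(W,Q \right)} = 2 + \frac{8}{47} = \frac{102}{47}$)
$O^{2}{\left(4,k{\left(-2 \right)} \right)} = \left(\frac{102}{47}\right)^{2} = \frac{10404}{2209}$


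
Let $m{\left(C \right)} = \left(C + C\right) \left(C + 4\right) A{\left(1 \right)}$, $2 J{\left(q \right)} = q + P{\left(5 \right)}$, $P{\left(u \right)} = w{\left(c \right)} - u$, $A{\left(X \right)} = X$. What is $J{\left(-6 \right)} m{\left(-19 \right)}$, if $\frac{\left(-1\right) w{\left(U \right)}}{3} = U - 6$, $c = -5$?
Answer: $6270$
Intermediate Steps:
$w{\left(U \right)} = 18 - 3 U$ ($w{\left(U \right)} = - 3 \left(U - 6\right) = - 3 \left(-6 + U\right) = 18 - 3 U$)
$P{\left(u \right)} = 33 - u$ ($P{\left(u \right)} = \left(18 - -15\right) - u = \left(18 + 15\right) - u = 33 - u$)
$J{\left(q \right)} = 14 + \frac{q}{2}$ ($J{\left(q \right)} = \frac{q + \left(33 - 5\right)}{2} = \frac{q + 28}{2} = \frac{28 + q}{2} = 14 + \frac{q}{2}$)
$m{\left(C \right)} = 2 C \left(4 + C\right)$ ($m{\left(C \right)} = \left(C + C\right) \left(C + 4\right) 1 = 2 C \left(4 + C\right) 1 = 2 C \left(4 + C\right)$)
$J{\left(-6 \right)} m{\left(-19 \right)} = \left(14 + \frac{1}{2} \left(-6\right)\right) 2 \left(-19\right) \left(4 - 19\right) = \left(14 - 3\right) 2 \left(-19\right) \left(-15\right) = 11 \cdot 570 = 6270$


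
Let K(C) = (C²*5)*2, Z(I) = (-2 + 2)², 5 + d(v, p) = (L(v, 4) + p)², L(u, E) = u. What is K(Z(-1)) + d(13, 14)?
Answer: 724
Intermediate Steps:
d(v, p) = -5 + (p + v)² (d(v, p) = -5 + (v + p)² = -5 + (p + v)²)
Z(I) = 0 (Z(I) = 0² = 0)
K(C) = 10*C² (K(C) = (5*C²)*2 = 10*C²)
K(Z(-1)) + d(13, 14) = 10*0² + (-5 + (14 + 13)²) = 10*0 + (-5 + 27²) = 0 + (-5 + 729) = 0 + 724 = 724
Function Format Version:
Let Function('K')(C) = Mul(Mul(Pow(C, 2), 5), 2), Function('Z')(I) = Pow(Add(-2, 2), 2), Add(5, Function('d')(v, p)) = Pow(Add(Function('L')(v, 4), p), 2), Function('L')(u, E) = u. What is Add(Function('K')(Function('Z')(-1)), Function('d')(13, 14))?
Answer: 724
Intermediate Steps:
Function('d')(v, p) = Add(-5, Pow(Add(p, v), 2)) (Function('d')(v, p) = Add(-5, Pow(Add(v, p), 2)) = Add(-5, Pow(Add(p, v), 2)))
Function('Z')(I) = 0 (Function('Z')(I) = Pow(0, 2) = 0)
Function('K')(C) = Mul(10, Pow(C, 2)) (Function('K')(C) = Mul(Mul(5, Pow(C, 2)), 2) = Mul(10, Pow(C, 2)))
Add(Function('K')(Function('Z')(-1)), Function('d')(13, 14)) = Add(Mul(10, Pow(0, 2)), Add(-5, Pow(Add(14, 13), 2))) = Add(Mul(10, 0), Add(-5, Pow(27, 2))) = Add(0, Add(-5, 729)) = Add(0, 724) = 724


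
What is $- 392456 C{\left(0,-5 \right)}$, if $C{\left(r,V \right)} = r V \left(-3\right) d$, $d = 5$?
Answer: $0$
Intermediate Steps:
$C{\left(r,V \right)} = - 15 V r$ ($C{\left(r,V \right)} = r V \left(-3\right) 5 = V r \left(-3\right) 5 = - 3 V r 5 = - 15 V r$)
$- 392456 C{\left(0,-5 \right)} = - 392456 \left(\left(-15\right) \left(-5\right) 0\right) = \left(-392456\right) 0 = 0$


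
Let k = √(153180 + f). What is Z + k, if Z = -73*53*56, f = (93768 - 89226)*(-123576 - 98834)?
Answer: -216664 + 4*I*√63127065 ≈ -2.1666e+5 + 31781.0*I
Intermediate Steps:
f = -1010186220 (f = 4542*(-222410) = -1010186220)
k = 4*I*√63127065 (k = √(153180 - 1010186220) = √(-1010033040) = 4*I*√63127065 ≈ 31781.0*I)
Z = -216664 (Z = -3869*56 = -216664)
Z + k = -216664 + 4*I*√63127065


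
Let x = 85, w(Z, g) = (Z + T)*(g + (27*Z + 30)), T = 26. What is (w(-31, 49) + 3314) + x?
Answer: 7189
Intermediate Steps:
w(Z, g) = (26 + Z)*(30 + g + 27*Z) (w(Z, g) = (Z + 26)*(g + (27*Z + 30)) = (26 + Z)*(g + (30 + 27*Z)) = (26 + Z)*(30 + g + 27*Z))
(w(-31, 49) + 3314) + x = ((780 + 26*49 + 27*(-31)**2 + 732*(-31) - 31*49) + 3314) + 85 = ((780 + 1274 + 27*961 - 22692 - 1519) + 3314) + 85 = ((780 + 1274 + 25947 - 22692 - 1519) + 3314) + 85 = (3790 + 3314) + 85 = 7104 + 85 = 7189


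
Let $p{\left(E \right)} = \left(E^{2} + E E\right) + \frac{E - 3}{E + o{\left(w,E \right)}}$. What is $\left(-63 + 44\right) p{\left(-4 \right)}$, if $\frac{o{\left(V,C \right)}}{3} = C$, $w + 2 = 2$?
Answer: $- \frac{9861}{16} \approx -616.31$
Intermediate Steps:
$w = 0$ ($w = -2 + 2 = 0$)
$o{\left(V,C \right)} = 3 C$
$p{\left(E \right)} = 2 E^{2} + \frac{-3 + E}{4 E}$ ($p{\left(E \right)} = \left(E^{2} + E E\right) + \frac{E - 3}{E + 3 E} = \left(E^{2} + E^{2}\right) + \frac{-3 + E}{4 E} = 2 E^{2} + \left(-3 + E\right) \frac{1}{4 E} = 2 E^{2} + \frac{-3 + E}{4 E}$)
$\left(-63 + 44\right) p{\left(-4 \right)} = \left(-63 + 44\right) \frac{-3 - 4 + 8 \left(-4\right)^{3}}{4 \left(-4\right)} = - 19 \cdot \frac{1}{4} \left(- \frac{1}{4}\right) \left(-3 - 4 + 8 \left(-64\right)\right) = - 19 \cdot \frac{1}{4} \left(- \frac{1}{4}\right) \left(-3 - 4 - 512\right) = - 19 \cdot \frac{1}{4} \left(- \frac{1}{4}\right) \left(-519\right) = \left(-19\right) \frac{519}{16} = - \frac{9861}{16}$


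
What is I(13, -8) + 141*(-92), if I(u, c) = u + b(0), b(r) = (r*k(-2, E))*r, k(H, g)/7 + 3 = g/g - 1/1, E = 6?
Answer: -12959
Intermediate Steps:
k(H, g) = -21 (k(H, g) = -21 + 7*(g/g - 1/1) = -21 + 7*(1 - 1*1) = -21 + 7*(1 - 1) = -21 + 7*0 = -21 + 0 = -21)
b(r) = -21*r² (b(r) = (r*(-21))*r = (-21*r)*r = -21*r²)
I(u, c) = u (I(u, c) = u - 21*0² = u - 21*0 = u + 0 = u)
I(13, -8) + 141*(-92) = 13 + 141*(-92) = 13 - 12972 = -12959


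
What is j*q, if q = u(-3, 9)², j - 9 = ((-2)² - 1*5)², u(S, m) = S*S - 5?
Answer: 160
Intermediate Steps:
u(S, m) = -5 + S² (u(S, m) = S² - 5 = -5 + S²)
j = 10 (j = 9 + ((-2)² - 1*5)² = 9 + (4 - 5)² = 9 + (-1)² = 9 + 1 = 10)
q = 16 (q = (-5 + (-3)²)² = (-5 + 9)² = 4² = 16)
j*q = 10*16 = 160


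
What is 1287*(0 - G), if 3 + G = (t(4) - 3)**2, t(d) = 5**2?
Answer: -619047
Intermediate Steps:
t(d) = 25
G = 481 (G = -3 + (25 - 3)**2 = -3 + 22**2 = -3 + 484 = 481)
1287*(0 - G) = 1287*(0 - 1*481) = 1287*(0 - 481) = 1287*(-481) = -619047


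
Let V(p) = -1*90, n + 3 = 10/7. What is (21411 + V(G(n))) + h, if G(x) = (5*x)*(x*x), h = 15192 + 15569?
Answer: 52082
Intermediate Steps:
n = -11/7 (n = -3 + 10/7 = -11/7 ≈ -1.5714)
h = 30761
G(x) = 5*x³ (G(x) = (5*x)*x² = 5*x³)
V(p) = -90
(21411 + V(G(n))) + h = (21411 - 90) + 30761 = 21321 + 30761 = 52082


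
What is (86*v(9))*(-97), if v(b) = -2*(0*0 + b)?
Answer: 150156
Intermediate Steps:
v(b) = -2*b (v(b) = -2*(0 + b) = -2*b)
(86*v(9))*(-97) = (86*(-2*9))*(-97) = (86*(-18))*(-97) = -1548*(-97) = 150156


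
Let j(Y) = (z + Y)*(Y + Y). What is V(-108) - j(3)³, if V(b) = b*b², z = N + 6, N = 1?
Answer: -1475712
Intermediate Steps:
z = 7 (z = 1 + 6 = 7)
V(b) = b³
j(Y) = 2*Y*(7 + Y) (j(Y) = (7 + Y)*(Y + Y) = (7 + Y)*(2*Y) = 2*Y*(7 + Y))
V(-108) - j(3)³ = (-108)³ - (2*3*(7 + 3))³ = -1259712 - (2*3*10)³ = -1259712 - 1*60³ = -1259712 - 1*216000 = -1259712 - 216000 = -1475712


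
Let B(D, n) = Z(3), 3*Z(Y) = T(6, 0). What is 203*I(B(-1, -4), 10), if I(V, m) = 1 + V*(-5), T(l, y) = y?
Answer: 203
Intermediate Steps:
Z(Y) = 0 (Z(Y) = (⅓)*0 = 0)
B(D, n) = 0
I(V, m) = 1 - 5*V
203*I(B(-1, -4), 10) = 203*(1 - 5*0) = 203*(1 + 0) = 203*1 = 203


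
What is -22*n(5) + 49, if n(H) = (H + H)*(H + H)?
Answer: -2151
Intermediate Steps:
n(H) = 4*H² (n(H) = (2*H)*(2*H) = 4*H²)
-22*n(5) + 49 = -88*5² + 49 = -88*25 + 49 = -22*100 + 49 = -2200 + 49 = -2151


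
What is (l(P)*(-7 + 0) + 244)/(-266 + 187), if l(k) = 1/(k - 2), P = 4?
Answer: -481/158 ≈ -3.0443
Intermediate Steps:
l(k) = 1/(-2 + k)
(l(P)*(-7 + 0) + 244)/(-266 + 187) = ((-7 + 0)/(-2 + 4) + 244)/(-266 + 187) = (-7/2 + 244)/(-79) = ((½)*(-7) + 244)*(-1/79) = (-7/2 + 244)*(-1/79) = (481/2)*(-1/79) = -481/158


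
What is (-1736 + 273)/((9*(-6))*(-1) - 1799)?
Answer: 1463/1745 ≈ 0.83840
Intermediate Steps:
(-1736 + 273)/((9*(-6))*(-1) - 1799) = -1463/(-54*(-1) - 1799) = -1463/(54 - 1799) = -1463/(-1745) = -1463*(-1/1745) = 1463/1745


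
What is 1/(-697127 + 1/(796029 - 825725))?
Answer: -29696/20701883393 ≈ -1.4345e-6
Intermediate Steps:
1/(-697127 + 1/(796029 - 825725)) = 1/(-697127 + 1/(-29696)) = 1/(-697127 - 1/29696) = 1/(-20701883393/29696) = -29696/20701883393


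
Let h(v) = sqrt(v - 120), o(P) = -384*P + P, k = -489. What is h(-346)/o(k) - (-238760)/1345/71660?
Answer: 11938/4819135 + I*sqrt(466)/187287 ≈ 0.0024772 + 0.00011526*I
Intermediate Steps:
o(P) = -383*P
h(v) = sqrt(-120 + v)
h(-346)/o(k) - (-238760)/1345/71660 = sqrt(-120 - 346)/((-383*(-489))) - (-238760)/1345/71660 = sqrt(-466)/187287 - (-238760)/1345*(1/71660) = (I*sqrt(466))*(1/187287) - 188*(-254/269)*(1/71660) = I*sqrt(466)/187287 + (47752/269)*(1/71660) = I*sqrt(466)/187287 + 11938/4819135 = 11938/4819135 + I*sqrt(466)/187287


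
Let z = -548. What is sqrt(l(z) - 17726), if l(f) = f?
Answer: I*sqrt(18274) ≈ 135.18*I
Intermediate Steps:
sqrt(l(z) - 17726) = sqrt(-548 - 17726) = sqrt(-18274) = I*sqrt(18274)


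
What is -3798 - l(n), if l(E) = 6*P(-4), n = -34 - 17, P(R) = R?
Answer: -3774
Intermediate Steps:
n = -51
l(E) = -24 (l(E) = 6*(-4) = -24)
-3798 - l(n) = -3798 - 1*(-24) = -3798 + 24 = -3774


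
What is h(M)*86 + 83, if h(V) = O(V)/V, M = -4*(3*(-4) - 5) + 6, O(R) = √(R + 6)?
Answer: 83 + 172*√5/37 ≈ 93.395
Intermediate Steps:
O(R) = √(6 + R)
M = 74 (M = -4*(-12 - 5) + 6 = -4*(-17) + 6 = 68 + 6 = 74)
h(V) = √(6 + V)/V
h(M)*86 + 83 = (√(6 + 74)/74)*86 + 83 = (√80/74)*86 + 83 = ((4*√5)/74)*86 + 83 = (2*√5/37)*86 + 83 = 172*√5/37 + 83 = 83 + 172*√5/37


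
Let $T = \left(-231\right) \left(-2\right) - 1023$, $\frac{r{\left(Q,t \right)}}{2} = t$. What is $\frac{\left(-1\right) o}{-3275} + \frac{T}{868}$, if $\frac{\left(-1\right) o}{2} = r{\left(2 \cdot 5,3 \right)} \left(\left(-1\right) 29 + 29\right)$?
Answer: $- \frac{561}{868} \approx -0.64631$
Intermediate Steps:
$r{\left(Q,t \right)} = 2 t$
$o = 0$ ($o = - 2 \cdot 2 \cdot 3 \left(\left(-1\right) 29 + 29\right) = - 2 \cdot 6 \left(-29 + 29\right) = - 2 \cdot 6 \cdot 0 = \left(-2\right) 0 = 0$)
$T = -561$ ($T = 462 - 1023 = -561$)
$\frac{\left(-1\right) o}{-3275} + \frac{T}{868} = \frac{\left(-1\right) 0}{-3275} - \frac{561}{868} = 0 \left(- \frac{1}{3275}\right) - \frac{561}{868} = 0 - \frac{561}{868} = - \frac{561}{868}$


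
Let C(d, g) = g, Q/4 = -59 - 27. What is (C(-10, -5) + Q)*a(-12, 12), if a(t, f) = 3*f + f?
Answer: -16752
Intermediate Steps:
Q = -344 (Q = 4*(-59 - 27) = 4*(-86) = -344)
a(t, f) = 4*f
(C(-10, -5) + Q)*a(-12, 12) = (-5 - 344)*(4*12) = -349*48 = -16752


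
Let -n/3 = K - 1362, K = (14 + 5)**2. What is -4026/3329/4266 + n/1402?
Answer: 7106917015/3318420438 ≈ 2.1417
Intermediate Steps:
K = 361 (K = 19**2 = 361)
n = 3003 (n = -3*(361 - 1362) = -3*(-1001) = 3003)
-4026/3329/4266 + n/1402 = -4026/3329/4266 + 3003/1402 = -4026*1/3329*(1/4266) + 3003*(1/1402) = -4026/3329*1/4266 + 3003/1402 = -671/2366919 + 3003/1402 = 7106917015/3318420438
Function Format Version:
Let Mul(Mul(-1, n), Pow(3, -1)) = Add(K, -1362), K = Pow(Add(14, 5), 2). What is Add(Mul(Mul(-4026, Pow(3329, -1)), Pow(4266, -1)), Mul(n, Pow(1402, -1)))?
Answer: Rational(7106917015, 3318420438) ≈ 2.1417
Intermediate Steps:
K = 361 (K = Pow(19, 2) = 361)
n = 3003 (n = Mul(-3, Add(361, -1362)) = Mul(-3, -1001) = 3003)
Add(Mul(Mul(-4026, Pow(3329, -1)), Pow(4266, -1)), Mul(n, Pow(1402, -1))) = Add(Mul(Mul(-4026, Pow(3329, -1)), Pow(4266, -1)), Mul(3003, Pow(1402, -1))) = Add(Mul(Mul(-4026, Rational(1, 3329)), Rational(1, 4266)), Mul(3003, Rational(1, 1402))) = Add(Mul(Rational(-4026, 3329), Rational(1, 4266)), Rational(3003, 1402)) = Add(Rational(-671, 2366919), Rational(3003, 1402)) = Rational(7106917015, 3318420438)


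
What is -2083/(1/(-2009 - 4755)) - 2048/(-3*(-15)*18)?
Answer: 5706210836/405 ≈ 1.4089e+7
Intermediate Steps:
-2083/(1/(-2009 - 4755)) - 2048/(-3*(-15)*18) = -2083/(1/(-6764)) - 2048/(45*18) = -2083/(-1/6764) - 2048/810 = -2083*(-6764) - 2048*1/810 = 14089412 - 1024/405 = 5706210836/405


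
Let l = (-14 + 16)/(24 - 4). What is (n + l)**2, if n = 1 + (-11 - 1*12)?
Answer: 47961/100 ≈ 479.61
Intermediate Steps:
l = 1/10 (l = 2/20 = 2*(1/20) = 1/10 ≈ 0.10000)
n = -22 (n = 1 + (-11 - 12) = 1 - 23 = -22)
(n + l)**2 = (-22 + 1/10)**2 = (-219/10)**2 = 47961/100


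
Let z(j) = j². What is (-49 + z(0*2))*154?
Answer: -7546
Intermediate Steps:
(-49 + z(0*2))*154 = (-49 + (0*2)²)*154 = (-49 + 0²)*154 = (-49 + 0)*154 = -49*154 = -7546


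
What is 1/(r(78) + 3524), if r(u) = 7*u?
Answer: 1/4070 ≈ 0.00024570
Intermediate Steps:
1/(r(78) + 3524) = 1/(7*78 + 3524) = 1/(546 + 3524) = 1/4070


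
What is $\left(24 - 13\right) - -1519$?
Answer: $1530$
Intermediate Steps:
$\left(24 - 13\right) - -1519 = 11 + 1519 = 1530$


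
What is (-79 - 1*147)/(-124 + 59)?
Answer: 226/65 ≈ 3.4769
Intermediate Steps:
(-79 - 1*147)/(-124 + 59) = (-79 - 147)/(-65) = -226*(-1/65) = 226/65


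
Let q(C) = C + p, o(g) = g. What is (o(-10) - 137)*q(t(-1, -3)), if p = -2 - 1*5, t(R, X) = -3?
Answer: 1470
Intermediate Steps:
p = -7 (p = -2 - 5 = -7)
q(C) = -7 + C (q(C) = C - 7 = -7 + C)
(o(-10) - 137)*q(t(-1, -3)) = (-10 - 137)*(-7 - 3) = -147*(-10) = 1470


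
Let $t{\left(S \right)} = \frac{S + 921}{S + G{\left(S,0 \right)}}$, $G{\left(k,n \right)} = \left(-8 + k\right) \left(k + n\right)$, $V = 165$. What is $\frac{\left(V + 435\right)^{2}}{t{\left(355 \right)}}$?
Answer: $\frac{383400000}{11} \approx 3.4855 \cdot 10^{7}$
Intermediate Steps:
$t{\left(S \right)} = \frac{921 + S}{S^{2} - 7 S}$ ($t{\left(S \right)} = \frac{S + 921}{S + \left(S^{2} - 8 S - 0 + S 0\right)} = \frac{921 + S}{S + \left(S^{2} - 8 S + 0 + 0\right)} = \frac{921 + S}{S + \left(S^{2} - 8 S\right)} = \frac{921 + S}{S^{2} - 7 S}$)
$\frac{\left(V + 435\right)^{2}}{t{\left(355 \right)}} = \frac{\left(165 + 435\right)^{2}}{\frac{1}{355} \frac{1}{-7 + 355} \left(921 + 355\right)} = \frac{600^{2}}{\frac{1}{355} \cdot \frac{1}{348} \cdot 1276} = \frac{360000}{\frac{1}{355} \cdot \frac{1}{348} \cdot 1276} = \frac{360000}{\frac{11}{1065}} = 360000 \cdot \frac{1065}{11} = \frac{383400000}{11}$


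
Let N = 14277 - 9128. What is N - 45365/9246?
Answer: 47562289/9246 ≈ 5144.1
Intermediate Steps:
N = 5149
N - 45365/9246 = 5149 - 45365/9246 = 47562289/9246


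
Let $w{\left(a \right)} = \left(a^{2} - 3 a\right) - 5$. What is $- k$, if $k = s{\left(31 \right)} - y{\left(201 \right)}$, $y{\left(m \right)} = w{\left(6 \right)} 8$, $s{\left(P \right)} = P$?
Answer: $73$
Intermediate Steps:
$w{\left(a \right)} = -5 + a^{2} - 3 a$
$y{\left(m \right)} = 104$ ($y{\left(m \right)} = \left(-5 + 6^{2} - 18\right) 8 = \left(-5 + 36 - 18\right) 8 = 13 \cdot 8 = 104$)
$k = -73$ ($k = 31 - 104 = -73$)
$- k = \left(-1\right) \left(-73\right) = 73$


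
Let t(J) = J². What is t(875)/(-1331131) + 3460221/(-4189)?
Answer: -4609214643076/5576107759 ≈ -826.60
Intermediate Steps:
t(875)/(-1331131) + 3460221/(-4189) = 875²/(-1331131) + 3460221/(-4189) = 765625*(-1/1331131) + 3460221*(-1/4189) = -765625/1331131 - 3460221/4189 = -4609214643076/5576107759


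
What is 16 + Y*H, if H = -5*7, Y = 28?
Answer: -964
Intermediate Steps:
H = -35
16 + Y*H = 16 + 28*(-35) = 16 - 980 = -964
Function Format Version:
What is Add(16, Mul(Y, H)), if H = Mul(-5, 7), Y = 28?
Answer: -964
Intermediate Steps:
H = -35
Add(16, Mul(Y, H)) = Add(16, Mul(28, -35)) = Add(16, -980) = -964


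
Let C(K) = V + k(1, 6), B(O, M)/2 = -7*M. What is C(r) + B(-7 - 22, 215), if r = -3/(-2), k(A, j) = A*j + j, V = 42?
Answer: -2956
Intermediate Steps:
B(O, M) = -14*M (B(O, M) = 2*(-7*M) = -14*M)
k(A, j) = j + A*j
r = 3/2 (r = -3*(-1)/2 = -1*(-3/2) = 3/2 ≈ 1.5000)
C(K) = 54 (C(K) = 42 + 6*(1 + 1) = 42 + 6*2 = 42 + 12 = 54)
C(r) + B(-7 - 22, 215) = 54 - 14*215 = 54 - 3010 = -2956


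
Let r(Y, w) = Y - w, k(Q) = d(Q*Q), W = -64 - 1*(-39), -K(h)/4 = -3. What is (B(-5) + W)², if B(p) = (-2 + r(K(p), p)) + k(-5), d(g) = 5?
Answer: 25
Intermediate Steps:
K(h) = 12 (K(h) = -4*(-3) = 12)
W = -25 (W = -64 + 39 = -25)
k(Q) = 5
B(p) = 15 - p (B(p) = (-2 + (12 - p)) + 5 = (10 - p) + 5 = 15 - p)
(B(-5) + W)² = ((15 - 1*(-5)) - 25)² = ((15 + 5) - 25)² = (20 - 25)² = (-5)² = 25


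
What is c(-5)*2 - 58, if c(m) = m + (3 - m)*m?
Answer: -148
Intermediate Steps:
c(m) = m + m*(3 - m)
c(-5)*2 - 58 = -5*(4 - 1*(-5))*2 - 58 = -5*(4 + 5)*2 - 58 = -5*9*2 - 58 = -45*2 - 58 = -90 - 58 = -148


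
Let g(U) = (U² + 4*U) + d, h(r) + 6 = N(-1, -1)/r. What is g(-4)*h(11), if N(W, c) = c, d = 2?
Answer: -134/11 ≈ -12.182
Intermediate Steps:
h(r) = -6 - 1/r
g(U) = 2 + U² + 4*U (g(U) = (U² + 4*U) + 2 = 2 + U² + 4*U)
g(-4)*h(11) = (2 + (-4)² + 4*(-4))*(-6 - 1/11) = (2 + 16 - 16)*(-6 - 1*1/11) = 2*(-6 - 1/11) = 2*(-67/11) = -134/11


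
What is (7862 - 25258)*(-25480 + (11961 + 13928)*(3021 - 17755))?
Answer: 6636121808376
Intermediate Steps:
(7862 - 25258)*(-25480 + (11961 + 13928)*(3021 - 17755)) = -17396*(-25480 + 25889*(-14734)) = -17396*(-25480 - 381448526) = -17396*(-381474006) = 6636121808376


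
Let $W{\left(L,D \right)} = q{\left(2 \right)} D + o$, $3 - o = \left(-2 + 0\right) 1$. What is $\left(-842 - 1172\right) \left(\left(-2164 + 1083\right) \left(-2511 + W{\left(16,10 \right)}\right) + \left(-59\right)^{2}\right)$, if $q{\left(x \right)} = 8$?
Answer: $-5288737818$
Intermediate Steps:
$o = 5$ ($o = 3 - \left(-2 + 0\right) 1 = 3 - \left(-2\right) 1 = 3 - -2 = 3 + 2 = 5$)
$W{\left(L,D \right)} = 5 + 8 D$ ($W{\left(L,D \right)} = 8 D + 5 = 5 + 8 D$)
$\left(-842 - 1172\right) \left(\left(-2164 + 1083\right) \left(-2511 + W{\left(16,10 \right)}\right) + \left(-59\right)^{2}\right) = \left(-842 - 1172\right) \left(\left(-2164 + 1083\right) \left(-2511 + \left(5 + 8 \cdot 10\right)\right) + \left(-59\right)^{2}\right) = - 2014 \left(- 1081 \left(-2511 + \left(5 + 80\right)\right) + 3481\right) = - 2014 \left(- 1081 \left(-2511 + 85\right) + 3481\right) = - 2014 \left(\left(-1081\right) \left(-2426\right) + 3481\right) = - 2014 \left(2622506 + 3481\right) = \left(-2014\right) 2625987 = -5288737818$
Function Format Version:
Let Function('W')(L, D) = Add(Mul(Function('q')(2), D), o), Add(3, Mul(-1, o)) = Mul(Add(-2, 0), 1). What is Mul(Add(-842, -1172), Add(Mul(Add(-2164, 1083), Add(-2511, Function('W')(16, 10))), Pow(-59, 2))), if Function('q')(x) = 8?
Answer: -5288737818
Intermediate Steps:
o = 5 (o = Add(3, Mul(-1, Mul(Add(-2, 0), 1))) = Add(3, Mul(-1, Mul(-2, 1))) = Add(3, Mul(-1, -2)) = Add(3, 2) = 5)
Function('W')(L, D) = Add(5, Mul(8, D)) (Function('W')(L, D) = Add(Mul(8, D), 5) = Add(5, Mul(8, D)))
Mul(Add(-842, -1172), Add(Mul(Add(-2164, 1083), Add(-2511, Function('W')(16, 10))), Pow(-59, 2))) = Mul(Add(-842, -1172), Add(Mul(Add(-2164, 1083), Add(-2511, Add(5, Mul(8, 10)))), Pow(-59, 2))) = Mul(-2014, Add(Mul(-1081, Add(-2511, Add(5, 80))), 3481)) = Mul(-2014, Add(Mul(-1081, Add(-2511, 85)), 3481)) = Mul(-2014, Add(Mul(-1081, -2426), 3481)) = Mul(-2014, Add(2622506, 3481)) = Mul(-2014, 2625987) = -5288737818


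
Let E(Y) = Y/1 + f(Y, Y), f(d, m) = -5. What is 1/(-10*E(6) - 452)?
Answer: -1/462 ≈ -0.0021645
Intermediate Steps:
E(Y) = -5 + Y (E(Y) = Y/1 - 5 = Y*1 - 5 = Y - 5 = -5 + Y)
1/(-10*E(6) - 452) = 1/(-10*(-5 + 6) - 452) = 1/(-10*1 - 452) = 1/(-10 - 452) = 1/(-462) = -1/462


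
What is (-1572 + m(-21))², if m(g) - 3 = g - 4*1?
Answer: 2540836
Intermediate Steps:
m(g) = -1 + g (m(g) = 3 + (g - 4*1) = 3 + (g - 4) = 3 + (-4 + g) = -1 + g)
(-1572 + m(-21))² = (-1572 + (-1 - 21))² = (-1572 - 22)² = (-1594)² = 2540836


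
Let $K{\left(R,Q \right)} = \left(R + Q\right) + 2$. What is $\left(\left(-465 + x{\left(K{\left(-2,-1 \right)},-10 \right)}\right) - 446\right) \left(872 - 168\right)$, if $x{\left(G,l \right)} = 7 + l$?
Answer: $-643456$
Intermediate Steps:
$K{\left(R,Q \right)} = 2 + Q + R$ ($K{\left(R,Q \right)} = \left(Q + R\right) + 2 = 2 + Q + R$)
$\left(\left(-465 + x{\left(K{\left(-2,-1 \right)},-10 \right)}\right) - 446\right) \left(872 - 168\right) = \left(\left(-465 + \left(7 - 10\right)\right) - 446\right) \left(872 - 168\right) = \left(\left(-465 - 3\right) - 446\right) 704 = \left(-468 - 446\right) 704 = \left(-914\right) 704 = -643456$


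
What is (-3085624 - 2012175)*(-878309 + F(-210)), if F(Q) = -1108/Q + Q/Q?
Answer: 67161161207002/15 ≈ 4.4774e+12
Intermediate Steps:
F(Q) = 1 - 1108/Q (F(Q) = -1108/Q + 1 = 1 - 1108/Q)
(-3085624 - 2012175)*(-878309 + F(-210)) = (-3085624 - 2012175)*(-878309 + (-1108 - 210)/(-210)) = -5097799*(-878309 - 1/210*(-1318)) = -5097799*(-878309 + 659/105) = -5097799*(-92221786/105) = 67161161207002/15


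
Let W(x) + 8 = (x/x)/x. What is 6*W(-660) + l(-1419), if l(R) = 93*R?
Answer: -14521651/110 ≈ -1.3202e+5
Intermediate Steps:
W(x) = -8 + 1/x (W(x) = -8 + (x/x)/x = -8 + 1/x)
6*W(-660) + l(-1419) = 6*(-8 + 1/(-660)) + 93*(-1419) = 6*(-8 - 1/660) - 131967 = 6*(-5281/660) - 131967 = -5281/110 - 131967 = -14521651/110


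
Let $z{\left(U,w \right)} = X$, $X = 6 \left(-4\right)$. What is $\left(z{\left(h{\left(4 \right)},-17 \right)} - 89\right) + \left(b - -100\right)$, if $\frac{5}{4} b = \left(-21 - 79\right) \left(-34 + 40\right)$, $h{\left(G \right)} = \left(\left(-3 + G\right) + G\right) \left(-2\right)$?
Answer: $-493$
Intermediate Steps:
$h{\left(G \right)} = 6 - 4 G$ ($h{\left(G \right)} = \left(-3 + 2 G\right) \left(-2\right) = 6 - 4 G$)
$b = -480$ ($b = \frac{4 \left(-21 - 79\right) \left(-34 + 40\right)}{5} = \frac{4 \left(\left(-100\right) 6\right)}{5} = \frac{4}{5} \left(-600\right) = -480$)
$X = -24$
$z{\left(U,w \right)} = -24$
$\left(z{\left(h{\left(4 \right)},-17 \right)} - 89\right) + \left(b - -100\right) = \left(-24 - 89\right) - 380 = -113 + \left(-480 + 100\right) = -113 - 380 = -493$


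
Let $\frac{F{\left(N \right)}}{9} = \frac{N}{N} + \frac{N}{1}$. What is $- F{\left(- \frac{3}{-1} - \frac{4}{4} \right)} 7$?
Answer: $-189$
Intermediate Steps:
$F{\left(N \right)} = 9 + 9 N$ ($F{\left(N \right)} = 9 \left(\frac{N}{N} + \frac{N}{1}\right) = 9 \left(1 + N 1\right) = 9 \left(1 + N\right) = 9 + 9 N$)
$- F{\left(- \frac{3}{-1} - \frac{4}{4} \right)} 7 = - \left(9 + 9 \left(- \frac{3}{-1} - \frac{4}{4}\right)\right) 7 = - \left(9 + 9 \left(\left(-3\right) \left(-1\right) - 1\right)\right) 7 = - \left(9 + 9 \left(3 - 1\right)\right) 7 = - \left(9 + 9 \cdot 2\right) 7 = - \left(9 + 18\right) 7 = - 27 \cdot 7 = \left(-1\right) 189 = -189$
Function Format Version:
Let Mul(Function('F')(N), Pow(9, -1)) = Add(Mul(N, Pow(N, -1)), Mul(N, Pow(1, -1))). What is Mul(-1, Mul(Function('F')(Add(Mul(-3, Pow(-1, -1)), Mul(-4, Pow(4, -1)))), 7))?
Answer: -189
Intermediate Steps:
Function('F')(N) = Add(9, Mul(9, N)) (Function('F')(N) = Mul(9, Add(Mul(N, Pow(N, -1)), Mul(N, Pow(1, -1)))) = Mul(9, Add(1, Mul(N, 1))) = Mul(9, Add(1, N)) = Add(9, Mul(9, N)))
Mul(-1, Mul(Function('F')(Add(Mul(-3, Pow(-1, -1)), Mul(-4, Pow(4, -1)))), 7)) = Mul(-1, Mul(Add(9, Mul(9, Add(Mul(-3, Pow(-1, -1)), Mul(-4, Pow(4, -1))))), 7)) = Mul(-1, Mul(Add(9, Mul(9, Add(Mul(-3, -1), Mul(-4, Rational(1, 4))))), 7)) = Mul(-1, Mul(Add(9, Mul(9, Add(3, -1))), 7)) = Mul(-1, Mul(Add(9, Mul(9, 2)), 7)) = Mul(-1, Mul(Add(9, 18), 7)) = Mul(-1, Mul(27, 7)) = Mul(-1, 189) = -189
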